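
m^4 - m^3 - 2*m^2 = m^2*(m - 2)*(m + 1)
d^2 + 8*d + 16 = (d + 4)^2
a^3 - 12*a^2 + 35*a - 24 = (a - 8)*(a - 3)*(a - 1)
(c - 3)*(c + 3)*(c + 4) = c^3 + 4*c^2 - 9*c - 36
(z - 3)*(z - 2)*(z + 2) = z^3 - 3*z^2 - 4*z + 12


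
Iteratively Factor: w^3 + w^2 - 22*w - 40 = (w + 4)*(w^2 - 3*w - 10) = (w - 5)*(w + 4)*(w + 2)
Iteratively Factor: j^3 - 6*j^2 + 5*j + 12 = (j - 4)*(j^2 - 2*j - 3) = (j - 4)*(j + 1)*(j - 3)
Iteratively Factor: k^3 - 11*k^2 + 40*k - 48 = (k - 3)*(k^2 - 8*k + 16) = (k - 4)*(k - 3)*(k - 4)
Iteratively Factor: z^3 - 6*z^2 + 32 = (z + 2)*(z^2 - 8*z + 16) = (z - 4)*(z + 2)*(z - 4)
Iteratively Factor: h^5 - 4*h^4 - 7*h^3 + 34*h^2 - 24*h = (h - 1)*(h^4 - 3*h^3 - 10*h^2 + 24*h) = (h - 1)*(h + 3)*(h^3 - 6*h^2 + 8*h) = (h - 2)*(h - 1)*(h + 3)*(h^2 - 4*h) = h*(h - 2)*(h - 1)*(h + 3)*(h - 4)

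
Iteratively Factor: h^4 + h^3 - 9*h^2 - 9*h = (h + 3)*(h^3 - 2*h^2 - 3*h) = (h - 3)*(h + 3)*(h^2 + h) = (h - 3)*(h + 1)*(h + 3)*(h)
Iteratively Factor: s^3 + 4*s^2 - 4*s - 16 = (s - 2)*(s^2 + 6*s + 8) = (s - 2)*(s + 2)*(s + 4)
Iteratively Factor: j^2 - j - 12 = (j + 3)*(j - 4)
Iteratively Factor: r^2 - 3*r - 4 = (r + 1)*(r - 4)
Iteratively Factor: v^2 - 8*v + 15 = (v - 3)*(v - 5)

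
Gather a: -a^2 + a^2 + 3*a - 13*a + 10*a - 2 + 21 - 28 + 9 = 0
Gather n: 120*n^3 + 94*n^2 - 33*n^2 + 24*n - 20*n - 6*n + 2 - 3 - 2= 120*n^3 + 61*n^2 - 2*n - 3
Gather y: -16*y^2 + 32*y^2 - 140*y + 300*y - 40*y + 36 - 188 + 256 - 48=16*y^2 + 120*y + 56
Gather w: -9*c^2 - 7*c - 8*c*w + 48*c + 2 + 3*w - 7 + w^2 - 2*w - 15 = -9*c^2 + 41*c + w^2 + w*(1 - 8*c) - 20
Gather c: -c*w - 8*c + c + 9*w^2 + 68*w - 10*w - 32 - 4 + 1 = c*(-w - 7) + 9*w^2 + 58*w - 35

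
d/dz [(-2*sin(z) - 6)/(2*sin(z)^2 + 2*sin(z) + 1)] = 2*(12*sin(z) - cos(2*z) + 6)*cos(z)/(2*sin(z) - cos(2*z) + 2)^2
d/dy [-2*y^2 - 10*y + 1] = -4*y - 10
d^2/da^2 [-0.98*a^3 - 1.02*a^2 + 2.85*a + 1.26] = -5.88*a - 2.04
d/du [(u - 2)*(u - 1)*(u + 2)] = 3*u^2 - 2*u - 4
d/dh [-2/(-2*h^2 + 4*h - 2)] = 2*(1 - h)/(h^2 - 2*h + 1)^2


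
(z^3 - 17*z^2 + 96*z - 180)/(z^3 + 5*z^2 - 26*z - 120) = (z^2 - 12*z + 36)/(z^2 + 10*z + 24)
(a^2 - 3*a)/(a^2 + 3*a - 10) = a*(a - 3)/(a^2 + 3*a - 10)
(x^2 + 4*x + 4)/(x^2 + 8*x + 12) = (x + 2)/(x + 6)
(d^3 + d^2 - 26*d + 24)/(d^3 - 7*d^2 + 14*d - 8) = (d + 6)/(d - 2)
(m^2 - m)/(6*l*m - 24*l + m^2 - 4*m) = m*(m - 1)/(6*l*m - 24*l + m^2 - 4*m)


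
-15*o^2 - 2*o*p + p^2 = (-5*o + p)*(3*o + p)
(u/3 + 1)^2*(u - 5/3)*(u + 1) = u^4/9 + 16*u^3/27 + 10*u^2/27 - 16*u/9 - 5/3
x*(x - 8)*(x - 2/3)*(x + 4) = x^4 - 14*x^3/3 - 88*x^2/3 + 64*x/3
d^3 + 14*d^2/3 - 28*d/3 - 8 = (d - 2)*(d + 2/3)*(d + 6)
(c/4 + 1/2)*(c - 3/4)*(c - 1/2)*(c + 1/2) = c^4/4 + 5*c^3/16 - 7*c^2/16 - 5*c/64 + 3/32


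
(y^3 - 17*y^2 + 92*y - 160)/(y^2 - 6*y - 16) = (y^2 - 9*y + 20)/(y + 2)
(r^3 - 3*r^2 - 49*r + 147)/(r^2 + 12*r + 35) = (r^2 - 10*r + 21)/(r + 5)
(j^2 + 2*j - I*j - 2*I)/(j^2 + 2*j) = (j - I)/j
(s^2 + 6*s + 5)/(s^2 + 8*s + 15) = (s + 1)/(s + 3)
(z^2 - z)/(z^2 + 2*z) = (z - 1)/(z + 2)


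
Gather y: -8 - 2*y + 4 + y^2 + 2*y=y^2 - 4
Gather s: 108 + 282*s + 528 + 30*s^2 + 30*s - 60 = 30*s^2 + 312*s + 576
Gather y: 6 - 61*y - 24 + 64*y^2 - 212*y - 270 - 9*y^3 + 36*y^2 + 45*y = -9*y^3 + 100*y^2 - 228*y - 288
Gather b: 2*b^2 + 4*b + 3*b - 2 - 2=2*b^2 + 7*b - 4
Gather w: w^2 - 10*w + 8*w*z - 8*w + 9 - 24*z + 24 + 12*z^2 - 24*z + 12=w^2 + w*(8*z - 18) + 12*z^2 - 48*z + 45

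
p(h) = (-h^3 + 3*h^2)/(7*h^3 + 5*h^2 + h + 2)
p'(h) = (-3*h^2 + 6*h)/(7*h^3 + 5*h^2 + h + 2) + (-h^3 + 3*h^2)*(-21*h^2 - 10*h - 1)/(7*h^3 + 5*h^2 + h + 2)^2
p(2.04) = 0.05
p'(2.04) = -0.06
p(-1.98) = -0.56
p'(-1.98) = -0.35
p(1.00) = 0.13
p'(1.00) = -0.08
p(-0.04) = 0.00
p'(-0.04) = -0.13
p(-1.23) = -1.36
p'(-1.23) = -3.41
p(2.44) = 0.02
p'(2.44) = -0.05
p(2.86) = 0.01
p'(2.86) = -0.04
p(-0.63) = 0.90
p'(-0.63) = -4.80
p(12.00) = -0.10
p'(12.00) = 0.00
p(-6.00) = -0.24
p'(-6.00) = -0.02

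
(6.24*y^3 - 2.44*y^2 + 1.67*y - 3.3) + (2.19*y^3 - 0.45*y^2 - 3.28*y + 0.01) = 8.43*y^3 - 2.89*y^2 - 1.61*y - 3.29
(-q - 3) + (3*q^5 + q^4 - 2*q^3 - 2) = 3*q^5 + q^4 - 2*q^3 - q - 5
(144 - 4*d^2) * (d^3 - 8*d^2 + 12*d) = -4*d^5 + 32*d^4 + 96*d^3 - 1152*d^2 + 1728*d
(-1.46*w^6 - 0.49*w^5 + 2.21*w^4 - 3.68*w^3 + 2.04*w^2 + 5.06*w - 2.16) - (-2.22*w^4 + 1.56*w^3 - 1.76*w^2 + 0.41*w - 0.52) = -1.46*w^6 - 0.49*w^5 + 4.43*w^4 - 5.24*w^3 + 3.8*w^2 + 4.65*w - 1.64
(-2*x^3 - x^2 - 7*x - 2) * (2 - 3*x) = 6*x^4 - x^3 + 19*x^2 - 8*x - 4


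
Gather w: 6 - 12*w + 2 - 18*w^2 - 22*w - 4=-18*w^2 - 34*w + 4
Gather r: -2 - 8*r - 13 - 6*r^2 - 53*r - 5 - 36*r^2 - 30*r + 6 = -42*r^2 - 91*r - 14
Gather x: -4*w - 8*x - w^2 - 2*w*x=-w^2 - 4*w + x*(-2*w - 8)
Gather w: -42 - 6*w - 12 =-6*w - 54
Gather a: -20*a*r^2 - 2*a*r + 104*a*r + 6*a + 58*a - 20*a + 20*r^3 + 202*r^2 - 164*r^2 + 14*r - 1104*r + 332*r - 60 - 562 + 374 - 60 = a*(-20*r^2 + 102*r + 44) + 20*r^3 + 38*r^2 - 758*r - 308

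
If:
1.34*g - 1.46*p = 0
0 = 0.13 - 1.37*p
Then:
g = 0.10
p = 0.09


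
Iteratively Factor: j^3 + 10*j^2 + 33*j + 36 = (j + 4)*(j^2 + 6*j + 9) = (j + 3)*(j + 4)*(j + 3)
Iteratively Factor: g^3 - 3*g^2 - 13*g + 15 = (g - 1)*(g^2 - 2*g - 15) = (g - 5)*(g - 1)*(g + 3)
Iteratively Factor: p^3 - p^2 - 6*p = (p - 3)*(p^2 + 2*p) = p*(p - 3)*(p + 2)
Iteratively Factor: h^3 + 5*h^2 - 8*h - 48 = (h - 3)*(h^2 + 8*h + 16) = (h - 3)*(h + 4)*(h + 4)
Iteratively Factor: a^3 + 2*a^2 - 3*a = (a - 1)*(a^2 + 3*a) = (a - 1)*(a + 3)*(a)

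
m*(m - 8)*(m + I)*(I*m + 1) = I*m^4 - 8*I*m^3 + I*m^2 - 8*I*m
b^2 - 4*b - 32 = (b - 8)*(b + 4)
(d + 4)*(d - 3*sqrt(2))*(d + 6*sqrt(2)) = d^3 + 4*d^2 + 3*sqrt(2)*d^2 - 36*d + 12*sqrt(2)*d - 144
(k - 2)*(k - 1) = k^2 - 3*k + 2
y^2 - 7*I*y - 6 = (y - 6*I)*(y - I)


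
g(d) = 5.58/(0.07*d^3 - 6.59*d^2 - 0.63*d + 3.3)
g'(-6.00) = -0.01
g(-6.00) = -0.02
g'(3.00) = 0.07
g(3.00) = -0.10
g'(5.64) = 0.01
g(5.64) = -0.03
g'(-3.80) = -0.03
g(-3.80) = -0.06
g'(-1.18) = -3.08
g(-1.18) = -1.06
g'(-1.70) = -0.55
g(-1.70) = -0.37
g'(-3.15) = -0.06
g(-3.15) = -0.09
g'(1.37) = 1.07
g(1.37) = -0.57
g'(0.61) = 208.56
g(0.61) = 11.64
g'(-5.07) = -0.01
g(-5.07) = -0.03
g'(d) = 5.58*(-0.21*d^2 + 13.18*d + 0.63)/(0.07*d^3 - 6.59*d^2 - 0.63*d + 3.3)^2 = (-1.1718*d^2 + 73.5444*d + 3.5154)/(0.07*d^3 - 6.59*d^2 - 0.63*d + 3.3)^2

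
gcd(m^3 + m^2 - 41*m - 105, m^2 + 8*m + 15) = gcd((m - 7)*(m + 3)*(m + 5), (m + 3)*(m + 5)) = m^2 + 8*m + 15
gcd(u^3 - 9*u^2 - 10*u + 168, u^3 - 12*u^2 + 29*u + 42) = u^2 - 13*u + 42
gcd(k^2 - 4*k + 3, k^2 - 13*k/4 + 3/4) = k - 3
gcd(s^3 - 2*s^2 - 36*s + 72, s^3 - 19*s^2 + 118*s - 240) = s - 6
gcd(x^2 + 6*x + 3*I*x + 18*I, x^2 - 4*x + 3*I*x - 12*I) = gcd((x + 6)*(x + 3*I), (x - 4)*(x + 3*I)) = x + 3*I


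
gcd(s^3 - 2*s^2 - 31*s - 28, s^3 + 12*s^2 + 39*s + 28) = s^2 + 5*s + 4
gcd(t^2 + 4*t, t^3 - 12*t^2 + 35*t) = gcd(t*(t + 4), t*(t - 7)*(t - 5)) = t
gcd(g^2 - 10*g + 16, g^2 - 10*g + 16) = g^2 - 10*g + 16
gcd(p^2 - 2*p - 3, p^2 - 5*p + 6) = p - 3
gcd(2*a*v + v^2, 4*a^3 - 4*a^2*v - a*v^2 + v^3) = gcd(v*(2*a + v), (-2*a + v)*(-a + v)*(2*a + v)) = 2*a + v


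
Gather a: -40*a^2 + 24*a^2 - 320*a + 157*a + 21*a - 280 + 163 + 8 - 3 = -16*a^2 - 142*a - 112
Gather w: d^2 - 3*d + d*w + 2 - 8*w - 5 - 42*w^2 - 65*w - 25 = d^2 - 3*d - 42*w^2 + w*(d - 73) - 28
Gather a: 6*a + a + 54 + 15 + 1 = 7*a + 70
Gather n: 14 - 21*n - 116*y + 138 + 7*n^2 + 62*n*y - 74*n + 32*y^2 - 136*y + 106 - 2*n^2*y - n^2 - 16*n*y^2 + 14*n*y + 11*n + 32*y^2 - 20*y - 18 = n^2*(6 - 2*y) + n*(-16*y^2 + 76*y - 84) + 64*y^2 - 272*y + 240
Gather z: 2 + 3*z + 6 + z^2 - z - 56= z^2 + 2*z - 48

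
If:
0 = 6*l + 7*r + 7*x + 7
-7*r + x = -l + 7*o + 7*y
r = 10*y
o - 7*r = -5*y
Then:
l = 3794*y + 7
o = 65*y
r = 10*y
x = -3262*y - 7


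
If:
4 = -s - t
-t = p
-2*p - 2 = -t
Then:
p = -2/3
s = -14/3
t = 2/3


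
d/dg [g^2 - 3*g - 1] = 2*g - 3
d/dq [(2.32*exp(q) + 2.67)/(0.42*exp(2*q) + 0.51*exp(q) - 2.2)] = (-(0.84*exp(q) + 0.51)*(2.32*exp(q) + 2.67) + 0.9744*exp(2*q) + 1.1832*exp(q) - 5.104)*exp(q)/(0.42*exp(2*q) + 0.51*exp(q) - 2.2)^2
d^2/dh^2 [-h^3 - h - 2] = -6*h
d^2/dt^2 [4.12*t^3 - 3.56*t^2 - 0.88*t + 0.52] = 24.72*t - 7.12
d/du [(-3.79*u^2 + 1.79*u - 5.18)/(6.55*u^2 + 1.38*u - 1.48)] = (-16.9547*u^2 + 79.0764*u + 4.4992)/(42.9025*u^4 + 18.078*u^3 - 17.4836*u^2 - 4.0848*u + 2.1904)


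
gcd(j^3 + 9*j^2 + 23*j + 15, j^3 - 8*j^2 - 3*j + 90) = j + 3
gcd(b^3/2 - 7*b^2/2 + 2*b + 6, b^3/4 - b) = b - 2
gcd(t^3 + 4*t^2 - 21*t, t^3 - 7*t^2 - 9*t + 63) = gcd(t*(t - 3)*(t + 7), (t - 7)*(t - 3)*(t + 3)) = t - 3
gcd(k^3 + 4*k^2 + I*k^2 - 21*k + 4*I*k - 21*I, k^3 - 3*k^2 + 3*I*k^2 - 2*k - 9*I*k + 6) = k^2 + k*(-3 + I) - 3*I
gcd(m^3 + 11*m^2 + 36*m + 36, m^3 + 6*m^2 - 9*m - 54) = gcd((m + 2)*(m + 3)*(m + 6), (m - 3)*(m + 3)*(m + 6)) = m^2 + 9*m + 18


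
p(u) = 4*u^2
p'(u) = 8*u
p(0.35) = 0.49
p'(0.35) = 2.80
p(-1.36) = 7.40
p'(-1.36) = -10.88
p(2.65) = 28.09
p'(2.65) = 21.20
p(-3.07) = 37.70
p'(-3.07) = -24.56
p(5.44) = 118.37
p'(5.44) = 43.52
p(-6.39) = 163.33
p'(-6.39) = -51.12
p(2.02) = 16.32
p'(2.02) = 16.16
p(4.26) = 72.59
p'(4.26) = 34.08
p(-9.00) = 324.00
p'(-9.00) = -72.00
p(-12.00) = 576.00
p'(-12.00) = -96.00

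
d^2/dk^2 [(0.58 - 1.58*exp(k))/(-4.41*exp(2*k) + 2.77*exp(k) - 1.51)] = (30.727998*exp(4*k) - 25.818786*exp(3*k) - 41.87295*exp(2*k) + 17.607496*exp(k) + 1.176592)*exp(k)/(85.766121*exp(6*k) - 161.613711*exp(5*k) + 189.61236*exp(4*k) - 131.928175*exp(3*k) + 64.92396*exp(2*k) - 18.947631*exp(k) + 3.442951)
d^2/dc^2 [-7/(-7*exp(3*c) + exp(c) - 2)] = 7*((1 - 63*exp(2*c))*(7*exp(3*c) - exp(c) + 2) + 2*(21*exp(2*c) - 1)^2*exp(c))*exp(c)/(7*exp(3*c) - exp(c) + 2)^3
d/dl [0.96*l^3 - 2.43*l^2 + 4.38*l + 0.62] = 2.88*l^2 - 4.86*l + 4.38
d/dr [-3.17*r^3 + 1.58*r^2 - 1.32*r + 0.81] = -9.51*r^2 + 3.16*r - 1.32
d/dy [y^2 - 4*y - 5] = 2*y - 4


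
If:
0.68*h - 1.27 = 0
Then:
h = 1.87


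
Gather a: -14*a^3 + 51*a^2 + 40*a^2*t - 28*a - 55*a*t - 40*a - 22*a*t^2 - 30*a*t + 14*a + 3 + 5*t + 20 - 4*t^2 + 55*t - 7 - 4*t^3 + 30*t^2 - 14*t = -14*a^3 + a^2*(40*t + 51) + a*(-22*t^2 - 85*t - 54) - 4*t^3 + 26*t^2 + 46*t + 16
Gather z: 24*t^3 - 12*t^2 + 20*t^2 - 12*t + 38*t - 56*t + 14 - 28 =24*t^3 + 8*t^2 - 30*t - 14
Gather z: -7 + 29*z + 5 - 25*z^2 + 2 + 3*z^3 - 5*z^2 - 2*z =3*z^3 - 30*z^2 + 27*z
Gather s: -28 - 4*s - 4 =-4*s - 32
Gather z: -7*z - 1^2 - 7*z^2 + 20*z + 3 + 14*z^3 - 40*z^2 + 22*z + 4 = 14*z^3 - 47*z^2 + 35*z + 6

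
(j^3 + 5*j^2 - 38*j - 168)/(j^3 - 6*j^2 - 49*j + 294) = (j + 4)/(j - 7)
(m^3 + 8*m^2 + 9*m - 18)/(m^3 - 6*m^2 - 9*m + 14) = (m^2 + 9*m + 18)/(m^2 - 5*m - 14)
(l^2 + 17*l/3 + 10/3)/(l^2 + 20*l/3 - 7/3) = (3*l^2 + 17*l + 10)/(3*l^2 + 20*l - 7)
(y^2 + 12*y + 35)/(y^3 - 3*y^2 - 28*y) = (y^2 + 12*y + 35)/(y*(y^2 - 3*y - 28))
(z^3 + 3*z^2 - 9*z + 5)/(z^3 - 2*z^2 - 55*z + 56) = (z^2 + 4*z - 5)/(z^2 - z - 56)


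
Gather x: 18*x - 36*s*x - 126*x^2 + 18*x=-126*x^2 + x*(36 - 36*s)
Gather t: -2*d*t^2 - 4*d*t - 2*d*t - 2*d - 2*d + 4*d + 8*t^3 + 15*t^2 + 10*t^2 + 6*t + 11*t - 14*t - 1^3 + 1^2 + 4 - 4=8*t^3 + t^2*(25 - 2*d) + t*(3 - 6*d)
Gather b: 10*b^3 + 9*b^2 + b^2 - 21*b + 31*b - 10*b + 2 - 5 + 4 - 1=10*b^3 + 10*b^2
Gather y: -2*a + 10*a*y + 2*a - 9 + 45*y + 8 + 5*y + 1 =y*(10*a + 50)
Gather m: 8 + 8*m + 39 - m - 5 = 7*m + 42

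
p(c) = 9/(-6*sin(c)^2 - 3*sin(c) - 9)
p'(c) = 9*(12*sin(c)*cos(c) + 3*cos(c))/(-6*sin(c)^2 - 3*sin(c) - 9)^2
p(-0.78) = -0.91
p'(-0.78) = -0.36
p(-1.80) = -0.76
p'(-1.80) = 0.13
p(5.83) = -1.02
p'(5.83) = -0.23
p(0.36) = -0.83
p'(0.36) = 0.52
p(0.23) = -0.90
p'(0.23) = 0.50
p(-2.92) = -1.04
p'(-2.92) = -0.04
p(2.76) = -0.82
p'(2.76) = -0.52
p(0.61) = -0.71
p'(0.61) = 0.45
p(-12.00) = -0.73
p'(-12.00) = 0.47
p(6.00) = -1.04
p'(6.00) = -0.04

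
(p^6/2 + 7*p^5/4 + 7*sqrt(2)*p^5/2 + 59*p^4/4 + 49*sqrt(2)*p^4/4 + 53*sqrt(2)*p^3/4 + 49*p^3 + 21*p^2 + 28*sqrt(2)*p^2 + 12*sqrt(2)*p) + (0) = p^6/2 + 7*p^5/4 + 7*sqrt(2)*p^5/2 + 59*p^4/4 + 49*sqrt(2)*p^4/4 + 53*sqrt(2)*p^3/4 + 49*p^3 + 21*p^2 + 28*sqrt(2)*p^2 + 12*sqrt(2)*p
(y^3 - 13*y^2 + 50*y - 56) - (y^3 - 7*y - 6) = -13*y^2 + 57*y - 50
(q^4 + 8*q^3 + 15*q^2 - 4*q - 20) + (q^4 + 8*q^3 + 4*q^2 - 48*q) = 2*q^4 + 16*q^3 + 19*q^2 - 52*q - 20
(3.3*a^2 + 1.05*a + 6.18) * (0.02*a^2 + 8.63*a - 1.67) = 0.066*a^4 + 28.5*a^3 + 3.6741*a^2 + 51.5799*a - 10.3206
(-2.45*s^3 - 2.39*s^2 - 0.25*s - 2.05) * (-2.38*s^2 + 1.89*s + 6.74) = 5.831*s^5 + 1.0577*s^4 - 20.4351*s^3 - 11.7021*s^2 - 5.5595*s - 13.817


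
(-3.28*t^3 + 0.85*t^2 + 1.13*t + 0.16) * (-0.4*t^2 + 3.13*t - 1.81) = 1.312*t^5 - 10.6064*t^4 + 8.1453*t^3 + 1.9344*t^2 - 1.5445*t - 0.2896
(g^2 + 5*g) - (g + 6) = g^2 + 4*g - 6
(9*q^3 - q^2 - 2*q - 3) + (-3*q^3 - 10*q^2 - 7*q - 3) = 6*q^3 - 11*q^2 - 9*q - 6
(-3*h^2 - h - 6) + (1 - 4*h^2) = -7*h^2 - h - 5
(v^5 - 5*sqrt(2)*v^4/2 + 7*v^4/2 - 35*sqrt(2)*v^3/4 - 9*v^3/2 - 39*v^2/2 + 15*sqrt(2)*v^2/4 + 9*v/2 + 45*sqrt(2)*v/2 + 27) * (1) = v^5 - 5*sqrt(2)*v^4/2 + 7*v^4/2 - 35*sqrt(2)*v^3/4 - 9*v^3/2 - 39*v^2/2 + 15*sqrt(2)*v^2/4 + 9*v/2 + 45*sqrt(2)*v/2 + 27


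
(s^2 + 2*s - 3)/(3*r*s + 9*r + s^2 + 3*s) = (s - 1)/(3*r + s)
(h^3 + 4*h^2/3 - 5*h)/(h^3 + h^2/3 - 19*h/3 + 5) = h/(h - 1)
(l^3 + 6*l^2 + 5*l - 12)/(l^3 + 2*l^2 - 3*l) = (l + 4)/l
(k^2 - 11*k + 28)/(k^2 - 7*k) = (k - 4)/k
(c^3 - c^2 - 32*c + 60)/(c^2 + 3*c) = (c^3 - c^2 - 32*c + 60)/(c*(c + 3))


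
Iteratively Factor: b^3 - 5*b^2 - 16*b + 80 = (b - 4)*(b^2 - b - 20) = (b - 5)*(b - 4)*(b + 4)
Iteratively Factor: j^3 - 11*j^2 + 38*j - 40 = (j - 4)*(j^2 - 7*j + 10) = (j - 4)*(j - 2)*(j - 5)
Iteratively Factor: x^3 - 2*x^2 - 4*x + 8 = (x + 2)*(x^2 - 4*x + 4) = (x - 2)*(x + 2)*(x - 2)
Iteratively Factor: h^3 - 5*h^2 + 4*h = (h)*(h^2 - 5*h + 4) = h*(h - 4)*(h - 1)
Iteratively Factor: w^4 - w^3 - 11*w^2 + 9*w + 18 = (w + 1)*(w^3 - 2*w^2 - 9*w + 18) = (w + 1)*(w + 3)*(w^2 - 5*w + 6) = (w - 3)*(w + 1)*(w + 3)*(w - 2)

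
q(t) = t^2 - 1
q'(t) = 2*t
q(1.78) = 2.17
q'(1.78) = 3.56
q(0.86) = -0.26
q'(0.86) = 1.72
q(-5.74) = 31.95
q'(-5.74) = -11.48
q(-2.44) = 4.95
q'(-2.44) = -4.88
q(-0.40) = -0.84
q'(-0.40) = -0.80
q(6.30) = 38.69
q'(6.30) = 12.60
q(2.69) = 6.24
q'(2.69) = 5.38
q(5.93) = 34.16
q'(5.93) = 11.86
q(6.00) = 35.00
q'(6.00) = 12.00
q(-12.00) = 143.00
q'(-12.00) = -24.00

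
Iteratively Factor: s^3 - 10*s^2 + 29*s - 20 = (s - 1)*(s^2 - 9*s + 20) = (s - 5)*(s - 1)*(s - 4)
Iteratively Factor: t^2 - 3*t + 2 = (t - 1)*(t - 2)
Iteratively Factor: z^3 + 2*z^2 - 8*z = (z + 4)*(z^2 - 2*z) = (z - 2)*(z + 4)*(z)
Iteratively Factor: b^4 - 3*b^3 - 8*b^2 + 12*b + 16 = (b + 2)*(b^3 - 5*b^2 + 2*b + 8) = (b + 1)*(b + 2)*(b^2 - 6*b + 8) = (b - 2)*(b + 1)*(b + 2)*(b - 4)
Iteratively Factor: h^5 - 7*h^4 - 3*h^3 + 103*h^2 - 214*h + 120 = (h - 3)*(h^4 - 4*h^3 - 15*h^2 + 58*h - 40) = (h - 3)*(h + 4)*(h^3 - 8*h^2 + 17*h - 10) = (h - 3)*(h - 2)*(h + 4)*(h^2 - 6*h + 5) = (h - 3)*(h - 2)*(h - 1)*(h + 4)*(h - 5)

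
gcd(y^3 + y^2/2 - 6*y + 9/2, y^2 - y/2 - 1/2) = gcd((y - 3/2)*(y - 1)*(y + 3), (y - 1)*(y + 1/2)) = y - 1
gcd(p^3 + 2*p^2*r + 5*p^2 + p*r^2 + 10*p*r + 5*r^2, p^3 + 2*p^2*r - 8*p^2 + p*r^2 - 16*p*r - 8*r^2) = p^2 + 2*p*r + r^2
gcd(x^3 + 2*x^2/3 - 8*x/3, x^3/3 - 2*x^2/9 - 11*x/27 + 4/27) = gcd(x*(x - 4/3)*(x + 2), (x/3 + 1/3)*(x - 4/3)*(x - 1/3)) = x - 4/3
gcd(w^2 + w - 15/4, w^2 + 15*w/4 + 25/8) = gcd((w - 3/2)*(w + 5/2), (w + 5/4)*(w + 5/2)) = w + 5/2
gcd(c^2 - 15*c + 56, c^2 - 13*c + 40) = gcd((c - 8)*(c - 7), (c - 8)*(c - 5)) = c - 8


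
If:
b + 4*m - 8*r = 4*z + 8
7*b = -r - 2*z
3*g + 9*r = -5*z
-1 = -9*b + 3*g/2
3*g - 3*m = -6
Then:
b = 176/1539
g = 10/513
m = 1036/513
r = 460/1539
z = -94/171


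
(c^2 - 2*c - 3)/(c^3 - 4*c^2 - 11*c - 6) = (c - 3)/(c^2 - 5*c - 6)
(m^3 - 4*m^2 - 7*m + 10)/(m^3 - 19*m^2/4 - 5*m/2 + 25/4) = 4*(m + 2)/(4*m + 5)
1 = 1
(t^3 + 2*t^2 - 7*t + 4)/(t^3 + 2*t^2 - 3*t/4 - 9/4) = 4*(t^2 + 3*t - 4)/(4*t^2 + 12*t + 9)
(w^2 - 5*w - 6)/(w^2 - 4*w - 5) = (w - 6)/(w - 5)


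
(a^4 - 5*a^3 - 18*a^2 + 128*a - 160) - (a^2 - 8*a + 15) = a^4 - 5*a^3 - 19*a^2 + 136*a - 175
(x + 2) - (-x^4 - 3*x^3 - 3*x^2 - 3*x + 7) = x^4 + 3*x^3 + 3*x^2 + 4*x - 5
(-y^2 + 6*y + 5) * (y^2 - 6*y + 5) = -y^4 + 12*y^3 - 36*y^2 + 25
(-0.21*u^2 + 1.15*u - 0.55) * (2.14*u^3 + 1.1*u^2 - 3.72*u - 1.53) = -0.4494*u^5 + 2.23*u^4 + 0.8692*u^3 - 4.5617*u^2 + 0.2865*u + 0.8415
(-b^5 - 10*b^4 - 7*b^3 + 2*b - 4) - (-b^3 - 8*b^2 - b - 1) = -b^5 - 10*b^4 - 6*b^3 + 8*b^2 + 3*b - 3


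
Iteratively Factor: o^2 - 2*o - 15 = (o + 3)*(o - 5)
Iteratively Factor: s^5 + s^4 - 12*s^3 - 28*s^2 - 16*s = (s)*(s^4 + s^3 - 12*s^2 - 28*s - 16) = s*(s + 2)*(s^3 - s^2 - 10*s - 8) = s*(s - 4)*(s + 2)*(s^2 + 3*s + 2) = s*(s - 4)*(s + 2)^2*(s + 1)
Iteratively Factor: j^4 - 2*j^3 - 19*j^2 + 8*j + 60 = (j - 2)*(j^3 - 19*j - 30) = (j - 2)*(j + 3)*(j^2 - 3*j - 10) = (j - 2)*(j + 2)*(j + 3)*(j - 5)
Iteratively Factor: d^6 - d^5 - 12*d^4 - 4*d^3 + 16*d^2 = (d + 2)*(d^5 - 3*d^4 - 6*d^3 + 8*d^2) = d*(d + 2)*(d^4 - 3*d^3 - 6*d^2 + 8*d) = d*(d + 2)^2*(d^3 - 5*d^2 + 4*d) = d*(d - 1)*(d + 2)^2*(d^2 - 4*d) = d*(d - 4)*(d - 1)*(d + 2)^2*(d)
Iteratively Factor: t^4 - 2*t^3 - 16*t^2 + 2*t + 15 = (t + 3)*(t^3 - 5*t^2 - t + 5) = (t + 1)*(t + 3)*(t^2 - 6*t + 5) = (t - 5)*(t + 1)*(t + 3)*(t - 1)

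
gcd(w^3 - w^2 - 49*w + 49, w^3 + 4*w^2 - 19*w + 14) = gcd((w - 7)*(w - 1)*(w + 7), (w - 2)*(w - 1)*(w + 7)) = w^2 + 6*w - 7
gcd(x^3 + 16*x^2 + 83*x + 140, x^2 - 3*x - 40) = x + 5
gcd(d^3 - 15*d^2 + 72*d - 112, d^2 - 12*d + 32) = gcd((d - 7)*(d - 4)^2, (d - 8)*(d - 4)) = d - 4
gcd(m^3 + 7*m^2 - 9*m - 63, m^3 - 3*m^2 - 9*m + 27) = m^2 - 9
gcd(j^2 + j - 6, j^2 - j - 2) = j - 2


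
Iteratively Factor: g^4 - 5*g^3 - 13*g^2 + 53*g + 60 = (g + 3)*(g^3 - 8*g^2 + 11*g + 20) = (g - 5)*(g + 3)*(g^2 - 3*g - 4) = (g - 5)*(g + 1)*(g + 3)*(g - 4)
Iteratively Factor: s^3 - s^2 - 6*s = (s)*(s^2 - s - 6) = s*(s + 2)*(s - 3)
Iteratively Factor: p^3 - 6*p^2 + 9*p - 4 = (p - 4)*(p^2 - 2*p + 1) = (p - 4)*(p - 1)*(p - 1)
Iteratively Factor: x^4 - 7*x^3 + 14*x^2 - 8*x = (x - 2)*(x^3 - 5*x^2 + 4*x) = (x - 2)*(x - 1)*(x^2 - 4*x) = (x - 4)*(x - 2)*(x - 1)*(x)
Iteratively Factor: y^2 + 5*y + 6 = (y + 2)*(y + 3)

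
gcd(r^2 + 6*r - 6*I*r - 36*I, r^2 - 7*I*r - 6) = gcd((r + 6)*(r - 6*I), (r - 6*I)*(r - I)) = r - 6*I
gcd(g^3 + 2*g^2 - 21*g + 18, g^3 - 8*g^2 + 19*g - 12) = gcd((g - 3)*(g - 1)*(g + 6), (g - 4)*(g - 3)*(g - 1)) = g^2 - 4*g + 3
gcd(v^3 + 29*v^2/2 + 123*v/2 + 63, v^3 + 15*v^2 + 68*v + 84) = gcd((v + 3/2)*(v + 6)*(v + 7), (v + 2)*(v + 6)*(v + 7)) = v^2 + 13*v + 42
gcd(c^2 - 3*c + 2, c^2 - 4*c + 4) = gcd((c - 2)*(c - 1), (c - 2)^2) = c - 2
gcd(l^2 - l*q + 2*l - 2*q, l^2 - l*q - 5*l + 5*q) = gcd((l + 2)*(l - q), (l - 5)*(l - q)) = -l + q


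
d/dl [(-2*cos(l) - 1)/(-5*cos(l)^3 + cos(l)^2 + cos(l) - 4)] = (20*cos(l)^3 + 13*cos(l)^2 - 2*cos(l) - 9)*sin(l)/(5*cos(l)^3 - cos(l)^2 - cos(l) + 4)^2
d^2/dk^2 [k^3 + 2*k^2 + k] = 6*k + 4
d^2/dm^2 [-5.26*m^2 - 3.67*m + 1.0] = -10.5200000000000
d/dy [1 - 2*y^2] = -4*y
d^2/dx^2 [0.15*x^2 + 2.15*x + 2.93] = 0.300000000000000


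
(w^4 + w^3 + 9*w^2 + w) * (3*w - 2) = 3*w^5 + w^4 + 25*w^3 - 15*w^2 - 2*w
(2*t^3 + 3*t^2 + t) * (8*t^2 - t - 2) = 16*t^5 + 22*t^4 + t^3 - 7*t^2 - 2*t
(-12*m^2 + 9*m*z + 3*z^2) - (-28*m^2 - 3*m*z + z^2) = 16*m^2 + 12*m*z + 2*z^2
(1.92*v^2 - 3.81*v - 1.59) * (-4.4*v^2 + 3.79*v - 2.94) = -8.448*v^4 + 24.0408*v^3 - 13.0887*v^2 + 5.1753*v + 4.6746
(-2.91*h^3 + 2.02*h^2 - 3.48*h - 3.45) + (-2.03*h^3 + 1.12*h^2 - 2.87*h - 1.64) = -4.94*h^3 + 3.14*h^2 - 6.35*h - 5.09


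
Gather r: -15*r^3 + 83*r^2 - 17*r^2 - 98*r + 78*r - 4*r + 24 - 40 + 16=-15*r^3 + 66*r^2 - 24*r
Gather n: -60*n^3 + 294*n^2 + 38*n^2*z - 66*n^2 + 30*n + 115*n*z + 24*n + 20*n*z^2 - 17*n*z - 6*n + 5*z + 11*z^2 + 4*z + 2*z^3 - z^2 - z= -60*n^3 + n^2*(38*z + 228) + n*(20*z^2 + 98*z + 48) + 2*z^3 + 10*z^2 + 8*z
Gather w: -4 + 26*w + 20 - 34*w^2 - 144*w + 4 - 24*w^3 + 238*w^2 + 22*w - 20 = -24*w^3 + 204*w^2 - 96*w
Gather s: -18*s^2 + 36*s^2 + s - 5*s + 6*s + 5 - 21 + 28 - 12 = 18*s^2 + 2*s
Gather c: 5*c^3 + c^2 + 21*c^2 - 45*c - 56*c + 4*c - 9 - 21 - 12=5*c^3 + 22*c^2 - 97*c - 42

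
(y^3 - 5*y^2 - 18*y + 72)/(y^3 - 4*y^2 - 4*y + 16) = (y^3 - 5*y^2 - 18*y + 72)/(y^3 - 4*y^2 - 4*y + 16)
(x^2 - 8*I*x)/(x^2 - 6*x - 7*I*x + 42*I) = x*(x - 8*I)/(x^2 - 6*x - 7*I*x + 42*I)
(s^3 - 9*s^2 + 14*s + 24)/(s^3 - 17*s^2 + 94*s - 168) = (s + 1)/(s - 7)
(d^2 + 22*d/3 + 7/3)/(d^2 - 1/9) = 3*(d + 7)/(3*d - 1)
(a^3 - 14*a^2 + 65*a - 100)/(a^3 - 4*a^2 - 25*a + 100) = (a - 5)/(a + 5)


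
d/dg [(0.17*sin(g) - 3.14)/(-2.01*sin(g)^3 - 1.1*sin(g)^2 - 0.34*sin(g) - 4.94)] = (0.6834*sin(g)^3 - 18.7472*sin(g)^2 - 6.908*sin(g) - 1.9074)*cos(g)/(4.0401*sin(g)^6 + 4.422*sin(g)^5 + 2.5768*sin(g)^4 + 20.6068*sin(g)^3 + 10.9836*sin(g)^2 + 3.3592*sin(g) + 24.4036)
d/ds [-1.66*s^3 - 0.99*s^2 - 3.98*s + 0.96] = -4.98*s^2 - 1.98*s - 3.98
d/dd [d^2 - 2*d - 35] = 2*d - 2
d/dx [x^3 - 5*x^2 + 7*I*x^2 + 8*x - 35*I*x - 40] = 3*x^2 + x*(-10 + 14*I) + 8 - 35*I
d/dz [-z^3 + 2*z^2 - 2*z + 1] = -3*z^2 + 4*z - 2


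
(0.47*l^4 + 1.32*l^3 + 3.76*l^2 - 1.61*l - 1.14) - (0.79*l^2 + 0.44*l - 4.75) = 0.47*l^4 + 1.32*l^3 + 2.97*l^2 - 2.05*l + 3.61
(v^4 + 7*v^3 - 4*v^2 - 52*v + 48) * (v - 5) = v^5 + 2*v^4 - 39*v^3 - 32*v^2 + 308*v - 240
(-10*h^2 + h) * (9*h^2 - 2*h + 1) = -90*h^4 + 29*h^3 - 12*h^2 + h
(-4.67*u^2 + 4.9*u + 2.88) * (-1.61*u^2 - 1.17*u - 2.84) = 7.5187*u^4 - 2.4251*u^3 + 2.893*u^2 - 17.2856*u - 8.1792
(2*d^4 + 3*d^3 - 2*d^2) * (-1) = -2*d^4 - 3*d^3 + 2*d^2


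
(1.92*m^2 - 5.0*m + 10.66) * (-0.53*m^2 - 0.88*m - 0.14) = -1.0176*m^4 + 0.9604*m^3 - 1.5186*m^2 - 8.6808*m - 1.4924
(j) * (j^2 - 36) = j^3 - 36*j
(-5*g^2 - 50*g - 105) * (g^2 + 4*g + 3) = -5*g^4 - 70*g^3 - 320*g^2 - 570*g - 315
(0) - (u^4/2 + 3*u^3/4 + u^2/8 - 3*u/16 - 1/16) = -u^4/2 - 3*u^3/4 - u^2/8 + 3*u/16 + 1/16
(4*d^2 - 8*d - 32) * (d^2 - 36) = 4*d^4 - 8*d^3 - 176*d^2 + 288*d + 1152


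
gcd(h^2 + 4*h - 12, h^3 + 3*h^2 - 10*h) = h - 2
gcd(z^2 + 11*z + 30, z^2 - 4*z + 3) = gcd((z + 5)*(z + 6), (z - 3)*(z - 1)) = 1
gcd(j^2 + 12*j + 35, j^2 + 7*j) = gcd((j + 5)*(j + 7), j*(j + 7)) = j + 7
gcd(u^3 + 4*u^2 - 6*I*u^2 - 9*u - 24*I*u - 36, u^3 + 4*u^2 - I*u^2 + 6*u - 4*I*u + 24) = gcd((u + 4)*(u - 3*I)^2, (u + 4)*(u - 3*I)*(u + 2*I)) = u^2 + u*(4 - 3*I) - 12*I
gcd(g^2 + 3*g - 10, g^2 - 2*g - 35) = g + 5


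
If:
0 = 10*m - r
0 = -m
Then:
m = 0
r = 0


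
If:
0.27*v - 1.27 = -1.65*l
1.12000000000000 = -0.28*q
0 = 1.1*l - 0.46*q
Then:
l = -1.67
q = -4.00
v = 14.93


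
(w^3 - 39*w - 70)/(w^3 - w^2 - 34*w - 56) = (w + 5)/(w + 4)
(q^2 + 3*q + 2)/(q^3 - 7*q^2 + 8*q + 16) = (q + 2)/(q^2 - 8*q + 16)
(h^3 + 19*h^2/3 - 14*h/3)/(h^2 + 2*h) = (3*h^2 + 19*h - 14)/(3*(h + 2))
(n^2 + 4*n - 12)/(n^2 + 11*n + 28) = (n^2 + 4*n - 12)/(n^2 + 11*n + 28)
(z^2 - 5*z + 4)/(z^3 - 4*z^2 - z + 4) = 1/(z + 1)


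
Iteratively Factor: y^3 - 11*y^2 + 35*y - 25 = (y - 5)*(y^2 - 6*y + 5) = (y - 5)^2*(y - 1)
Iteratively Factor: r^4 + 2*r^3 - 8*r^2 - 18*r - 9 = (r + 3)*(r^3 - r^2 - 5*r - 3) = (r - 3)*(r + 3)*(r^2 + 2*r + 1) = (r - 3)*(r + 1)*(r + 3)*(r + 1)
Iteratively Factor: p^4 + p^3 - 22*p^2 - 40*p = (p - 5)*(p^3 + 6*p^2 + 8*p) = (p - 5)*(p + 4)*(p^2 + 2*p) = (p - 5)*(p + 2)*(p + 4)*(p)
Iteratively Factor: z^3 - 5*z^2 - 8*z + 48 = (z - 4)*(z^2 - z - 12) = (z - 4)^2*(z + 3)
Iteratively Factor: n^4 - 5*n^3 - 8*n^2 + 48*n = (n - 4)*(n^3 - n^2 - 12*n) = n*(n - 4)*(n^2 - n - 12) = n*(n - 4)*(n + 3)*(n - 4)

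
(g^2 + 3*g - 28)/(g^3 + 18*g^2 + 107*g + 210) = (g - 4)/(g^2 + 11*g + 30)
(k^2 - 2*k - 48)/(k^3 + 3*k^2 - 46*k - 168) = (k - 8)/(k^2 - 3*k - 28)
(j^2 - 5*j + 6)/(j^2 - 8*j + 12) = (j - 3)/(j - 6)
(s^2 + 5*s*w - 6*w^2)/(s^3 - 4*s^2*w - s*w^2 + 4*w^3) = (s + 6*w)/(s^2 - 3*s*w - 4*w^2)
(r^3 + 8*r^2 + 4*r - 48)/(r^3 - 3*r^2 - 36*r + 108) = (r^2 + 2*r - 8)/(r^2 - 9*r + 18)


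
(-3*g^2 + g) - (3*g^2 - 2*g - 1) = -6*g^2 + 3*g + 1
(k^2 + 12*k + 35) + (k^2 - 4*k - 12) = 2*k^2 + 8*k + 23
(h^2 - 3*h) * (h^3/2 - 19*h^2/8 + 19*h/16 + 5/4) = h^5/2 - 31*h^4/8 + 133*h^3/16 - 37*h^2/16 - 15*h/4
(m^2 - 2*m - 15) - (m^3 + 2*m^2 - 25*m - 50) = -m^3 - m^2 + 23*m + 35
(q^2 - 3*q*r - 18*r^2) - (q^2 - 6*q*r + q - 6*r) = 3*q*r - q - 18*r^2 + 6*r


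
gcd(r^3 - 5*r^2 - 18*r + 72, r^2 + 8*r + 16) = r + 4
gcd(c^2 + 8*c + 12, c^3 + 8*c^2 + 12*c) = c^2 + 8*c + 12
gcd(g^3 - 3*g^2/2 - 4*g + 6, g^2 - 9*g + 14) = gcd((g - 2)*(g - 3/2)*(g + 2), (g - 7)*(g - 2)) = g - 2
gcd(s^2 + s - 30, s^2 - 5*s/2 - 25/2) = s - 5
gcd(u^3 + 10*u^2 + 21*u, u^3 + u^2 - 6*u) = u^2 + 3*u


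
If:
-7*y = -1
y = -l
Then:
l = -1/7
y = 1/7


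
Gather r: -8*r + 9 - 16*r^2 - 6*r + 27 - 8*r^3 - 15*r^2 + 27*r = -8*r^3 - 31*r^2 + 13*r + 36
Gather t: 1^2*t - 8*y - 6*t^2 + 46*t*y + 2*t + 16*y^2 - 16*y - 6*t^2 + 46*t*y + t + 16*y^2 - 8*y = -12*t^2 + t*(92*y + 4) + 32*y^2 - 32*y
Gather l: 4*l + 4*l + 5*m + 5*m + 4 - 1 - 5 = 8*l + 10*m - 2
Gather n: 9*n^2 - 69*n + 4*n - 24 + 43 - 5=9*n^2 - 65*n + 14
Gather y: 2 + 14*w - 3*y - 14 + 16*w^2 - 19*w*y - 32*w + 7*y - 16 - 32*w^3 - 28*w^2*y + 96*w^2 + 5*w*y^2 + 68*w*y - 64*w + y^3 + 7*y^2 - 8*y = -32*w^3 + 112*w^2 - 82*w + y^3 + y^2*(5*w + 7) + y*(-28*w^2 + 49*w - 4) - 28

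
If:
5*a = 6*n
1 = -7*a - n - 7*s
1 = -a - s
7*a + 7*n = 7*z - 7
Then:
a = 36/5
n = 6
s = -41/5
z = 71/5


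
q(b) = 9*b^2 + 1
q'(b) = 18*b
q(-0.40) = 2.44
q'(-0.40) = -7.20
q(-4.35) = 171.30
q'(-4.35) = -78.30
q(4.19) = 159.00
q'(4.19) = 75.42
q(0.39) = 2.37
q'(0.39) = 7.02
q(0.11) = 1.11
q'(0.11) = 1.98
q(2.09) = 40.31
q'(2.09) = 37.62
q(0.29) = 1.76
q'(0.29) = 5.22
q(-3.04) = 84.17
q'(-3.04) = -54.72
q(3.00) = 82.00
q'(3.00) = 54.00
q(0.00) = 1.00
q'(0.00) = 0.00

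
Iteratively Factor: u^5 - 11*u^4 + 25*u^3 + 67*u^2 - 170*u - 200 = (u - 4)*(u^4 - 7*u^3 - 3*u^2 + 55*u + 50) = (u - 5)*(u - 4)*(u^3 - 2*u^2 - 13*u - 10) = (u - 5)*(u - 4)*(u + 1)*(u^2 - 3*u - 10) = (u - 5)*(u - 4)*(u + 1)*(u + 2)*(u - 5)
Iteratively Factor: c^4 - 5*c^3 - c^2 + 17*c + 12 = (c - 4)*(c^3 - c^2 - 5*c - 3) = (c - 4)*(c - 3)*(c^2 + 2*c + 1) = (c - 4)*(c - 3)*(c + 1)*(c + 1)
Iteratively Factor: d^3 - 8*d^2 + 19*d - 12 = (d - 1)*(d^2 - 7*d + 12) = (d - 3)*(d - 1)*(d - 4)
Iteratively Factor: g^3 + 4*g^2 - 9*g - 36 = (g - 3)*(g^2 + 7*g + 12) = (g - 3)*(g + 3)*(g + 4)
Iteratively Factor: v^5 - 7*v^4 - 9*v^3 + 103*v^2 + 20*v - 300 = (v - 5)*(v^4 - 2*v^3 - 19*v^2 + 8*v + 60) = (v - 5)^2*(v^3 + 3*v^2 - 4*v - 12) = (v - 5)^2*(v + 3)*(v^2 - 4) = (v - 5)^2*(v - 2)*(v + 3)*(v + 2)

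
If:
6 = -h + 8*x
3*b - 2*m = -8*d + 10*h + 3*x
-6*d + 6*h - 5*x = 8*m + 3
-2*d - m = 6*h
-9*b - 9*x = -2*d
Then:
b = -5415/7963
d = 2781/7963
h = 486/7963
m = -8478/7963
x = 6033/7963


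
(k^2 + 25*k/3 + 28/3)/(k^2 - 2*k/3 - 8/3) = (k + 7)/(k - 2)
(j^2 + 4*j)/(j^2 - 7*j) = (j + 4)/(j - 7)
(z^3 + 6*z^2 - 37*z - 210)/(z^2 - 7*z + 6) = (z^2 + 12*z + 35)/(z - 1)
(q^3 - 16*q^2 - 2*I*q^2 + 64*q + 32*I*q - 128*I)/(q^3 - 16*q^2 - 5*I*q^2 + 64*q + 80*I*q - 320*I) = (q - 2*I)/(q - 5*I)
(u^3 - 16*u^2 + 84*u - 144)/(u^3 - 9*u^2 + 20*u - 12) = (u^2 - 10*u + 24)/(u^2 - 3*u + 2)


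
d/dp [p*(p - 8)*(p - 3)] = 3*p^2 - 22*p + 24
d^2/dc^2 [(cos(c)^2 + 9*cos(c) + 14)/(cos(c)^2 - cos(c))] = 2*(-5*sin(c)^4/cos(c)^3 - 38 - 17/cos(c) + 28/cos(c)^2 - 9/cos(c)^3)/(cos(c) - 1)^2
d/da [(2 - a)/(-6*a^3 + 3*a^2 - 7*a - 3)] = (6*a^3 - 3*a^2 + 7*a - (a - 2)*(18*a^2 - 6*a + 7) + 3)/(6*a^3 - 3*a^2 + 7*a + 3)^2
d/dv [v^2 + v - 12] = 2*v + 1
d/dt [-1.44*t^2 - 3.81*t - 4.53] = -2.88*t - 3.81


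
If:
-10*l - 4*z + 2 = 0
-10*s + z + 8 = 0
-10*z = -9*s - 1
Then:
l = -73/455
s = 81/91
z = 82/91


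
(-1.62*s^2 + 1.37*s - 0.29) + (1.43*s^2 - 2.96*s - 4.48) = -0.19*s^2 - 1.59*s - 4.77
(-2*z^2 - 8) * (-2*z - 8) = 4*z^3 + 16*z^2 + 16*z + 64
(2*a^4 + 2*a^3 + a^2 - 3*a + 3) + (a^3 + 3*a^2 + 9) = 2*a^4 + 3*a^3 + 4*a^2 - 3*a + 12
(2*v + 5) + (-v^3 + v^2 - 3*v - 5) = -v^3 + v^2 - v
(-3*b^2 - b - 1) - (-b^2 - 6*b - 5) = -2*b^2 + 5*b + 4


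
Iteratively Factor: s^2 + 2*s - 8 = (s - 2)*(s + 4)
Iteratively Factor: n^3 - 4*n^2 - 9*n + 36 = (n - 3)*(n^2 - n - 12) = (n - 3)*(n + 3)*(n - 4)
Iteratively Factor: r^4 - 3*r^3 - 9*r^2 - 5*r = (r + 1)*(r^3 - 4*r^2 - 5*r) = (r + 1)^2*(r^2 - 5*r) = r*(r + 1)^2*(r - 5)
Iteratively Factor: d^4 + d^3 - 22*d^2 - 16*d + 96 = (d - 4)*(d^3 + 5*d^2 - 2*d - 24) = (d - 4)*(d + 3)*(d^2 + 2*d - 8) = (d - 4)*(d - 2)*(d + 3)*(d + 4)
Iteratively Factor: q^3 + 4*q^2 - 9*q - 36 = (q + 4)*(q^2 - 9) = (q + 3)*(q + 4)*(q - 3)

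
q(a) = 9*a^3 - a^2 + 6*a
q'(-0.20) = 7.48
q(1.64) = 46.85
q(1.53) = 39.07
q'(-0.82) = 25.79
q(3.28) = 326.51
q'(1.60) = 71.92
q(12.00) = 15480.00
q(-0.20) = -1.31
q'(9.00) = 2175.00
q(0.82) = 9.21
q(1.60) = 43.90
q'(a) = 27*a^2 - 2*a + 6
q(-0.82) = -10.55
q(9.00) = 6534.00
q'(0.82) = 22.51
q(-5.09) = -1243.30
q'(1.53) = 66.14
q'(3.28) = 289.92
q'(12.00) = 3870.00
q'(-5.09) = 715.70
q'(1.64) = 75.34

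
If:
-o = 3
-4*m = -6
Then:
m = 3/2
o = -3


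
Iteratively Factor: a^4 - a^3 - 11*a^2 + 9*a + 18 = (a + 3)*(a^3 - 4*a^2 + a + 6) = (a - 3)*(a + 3)*(a^2 - a - 2) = (a - 3)*(a + 1)*(a + 3)*(a - 2)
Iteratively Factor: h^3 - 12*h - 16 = (h - 4)*(h^2 + 4*h + 4) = (h - 4)*(h + 2)*(h + 2)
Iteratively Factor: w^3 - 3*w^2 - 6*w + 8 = (w + 2)*(w^2 - 5*w + 4) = (w - 4)*(w + 2)*(w - 1)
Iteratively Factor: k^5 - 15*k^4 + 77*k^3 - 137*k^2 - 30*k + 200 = (k - 4)*(k^4 - 11*k^3 + 33*k^2 - 5*k - 50) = (k - 4)*(k + 1)*(k^3 - 12*k^2 + 45*k - 50) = (k - 5)*(k - 4)*(k + 1)*(k^2 - 7*k + 10) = (k - 5)^2*(k - 4)*(k + 1)*(k - 2)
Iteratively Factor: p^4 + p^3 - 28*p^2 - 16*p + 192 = (p + 4)*(p^3 - 3*p^2 - 16*p + 48) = (p - 4)*(p + 4)*(p^2 + p - 12) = (p - 4)*(p + 4)^2*(p - 3)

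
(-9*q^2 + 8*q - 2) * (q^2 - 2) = -9*q^4 + 8*q^3 + 16*q^2 - 16*q + 4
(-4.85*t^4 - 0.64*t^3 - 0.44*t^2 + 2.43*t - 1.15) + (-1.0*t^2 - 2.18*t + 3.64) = -4.85*t^4 - 0.64*t^3 - 1.44*t^2 + 0.25*t + 2.49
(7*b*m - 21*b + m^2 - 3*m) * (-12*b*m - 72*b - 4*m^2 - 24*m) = -84*b^2*m^2 - 252*b^2*m + 1512*b^2 - 40*b*m^3 - 120*b*m^2 + 720*b*m - 4*m^4 - 12*m^3 + 72*m^2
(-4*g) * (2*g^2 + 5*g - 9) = -8*g^3 - 20*g^2 + 36*g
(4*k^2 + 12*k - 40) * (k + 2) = 4*k^3 + 20*k^2 - 16*k - 80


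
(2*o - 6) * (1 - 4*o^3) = -8*o^4 + 24*o^3 + 2*o - 6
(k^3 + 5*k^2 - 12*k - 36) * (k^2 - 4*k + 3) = k^5 + k^4 - 29*k^3 + 27*k^2 + 108*k - 108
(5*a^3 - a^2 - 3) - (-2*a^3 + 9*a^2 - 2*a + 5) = 7*a^3 - 10*a^2 + 2*a - 8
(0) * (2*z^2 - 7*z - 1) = 0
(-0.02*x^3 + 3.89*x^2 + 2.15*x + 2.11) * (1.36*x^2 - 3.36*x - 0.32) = -0.0272*x^5 + 5.3576*x^4 - 10.14*x^3 - 5.5992*x^2 - 7.7776*x - 0.6752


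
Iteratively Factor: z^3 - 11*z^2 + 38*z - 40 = (z - 2)*(z^2 - 9*z + 20) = (z - 4)*(z - 2)*(z - 5)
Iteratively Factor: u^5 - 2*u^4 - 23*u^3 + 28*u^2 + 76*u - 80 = (u - 5)*(u^4 + 3*u^3 - 8*u^2 - 12*u + 16) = (u - 5)*(u - 1)*(u^3 + 4*u^2 - 4*u - 16) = (u - 5)*(u - 2)*(u - 1)*(u^2 + 6*u + 8) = (u - 5)*(u - 2)*(u - 1)*(u + 4)*(u + 2)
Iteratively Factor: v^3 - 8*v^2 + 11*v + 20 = (v + 1)*(v^2 - 9*v + 20) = (v - 5)*(v + 1)*(v - 4)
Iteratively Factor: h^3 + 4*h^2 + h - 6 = (h - 1)*(h^2 + 5*h + 6) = (h - 1)*(h + 3)*(h + 2)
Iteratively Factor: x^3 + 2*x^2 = (x)*(x^2 + 2*x) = x^2*(x + 2)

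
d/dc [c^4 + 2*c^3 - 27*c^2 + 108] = 2*c*(2*c^2 + 3*c - 27)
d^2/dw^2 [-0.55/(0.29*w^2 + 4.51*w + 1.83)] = (0.09251*w^2 + 1.43869*w - 0.55*(0.58*w + 4.51)*(1.16*w + 9.02) + 0.58377)/(0.29*w^2 + 4.51*w + 1.83)^3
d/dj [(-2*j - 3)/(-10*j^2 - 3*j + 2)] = (20*j^2 + 6*j - (2*j + 3)*(20*j + 3) - 4)/(10*j^2 + 3*j - 2)^2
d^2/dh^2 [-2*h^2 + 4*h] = -4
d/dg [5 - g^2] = -2*g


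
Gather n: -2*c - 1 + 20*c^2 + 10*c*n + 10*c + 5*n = 20*c^2 + 8*c + n*(10*c + 5) - 1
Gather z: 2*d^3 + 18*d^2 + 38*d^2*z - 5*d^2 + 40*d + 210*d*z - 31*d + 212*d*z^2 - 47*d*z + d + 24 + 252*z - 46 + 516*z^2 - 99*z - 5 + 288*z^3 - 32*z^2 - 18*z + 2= 2*d^3 + 13*d^2 + 10*d + 288*z^3 + z^2*(212*d + 484) + z*(38*d^2 + 163*d + 135) - 25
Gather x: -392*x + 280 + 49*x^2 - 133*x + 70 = 49*x^2 - 525*x + 350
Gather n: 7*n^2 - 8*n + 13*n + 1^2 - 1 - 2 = 7*n^2 + 5*n - 2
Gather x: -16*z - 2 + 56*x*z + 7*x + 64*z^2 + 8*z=x*(56*z + 7) + 64*z^2 - 8*z - 2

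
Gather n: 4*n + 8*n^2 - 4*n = 8*n^2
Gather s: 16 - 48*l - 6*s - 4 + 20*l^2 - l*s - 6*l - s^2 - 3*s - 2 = 20*l^2 - 54*l - s^2 + s*(-l - 9) + 10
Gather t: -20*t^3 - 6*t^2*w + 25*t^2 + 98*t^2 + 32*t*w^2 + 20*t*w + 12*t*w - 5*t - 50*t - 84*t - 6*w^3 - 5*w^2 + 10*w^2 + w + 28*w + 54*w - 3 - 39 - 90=-20*t^3 + t^2*(123 - 6*w) + t*(32*w^2 + 32*w - 139) - 6*w^3 + 5*w^2 + 83*w - 132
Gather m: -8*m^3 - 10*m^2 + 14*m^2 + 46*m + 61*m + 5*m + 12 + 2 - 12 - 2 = -8*m^3 + 4*m^2 + 112*m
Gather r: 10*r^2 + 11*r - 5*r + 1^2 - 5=10*r^2 + 6*r - 4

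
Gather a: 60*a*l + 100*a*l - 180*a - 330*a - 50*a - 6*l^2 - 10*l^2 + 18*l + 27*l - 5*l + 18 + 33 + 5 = a*(160*l - 560) - 16*l^2 + 40*l + 56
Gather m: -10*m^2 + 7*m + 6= -10*m^2 + 7*m + 6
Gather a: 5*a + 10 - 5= 5*a + 5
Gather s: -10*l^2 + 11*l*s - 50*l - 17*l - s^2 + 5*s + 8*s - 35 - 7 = -10*l^2 - 67*l - s^2 + s*(11*l + 13) - 42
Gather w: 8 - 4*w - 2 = 6 - 4*w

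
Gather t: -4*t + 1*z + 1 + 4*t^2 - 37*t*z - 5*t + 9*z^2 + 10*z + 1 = 4*t^2 + t*(-37*z - 9) + 9*z^2 + 11*z + 2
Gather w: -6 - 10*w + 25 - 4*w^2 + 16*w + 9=-4*w^2 + 6*w + 28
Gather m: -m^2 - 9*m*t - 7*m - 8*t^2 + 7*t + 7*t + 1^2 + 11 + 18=-m^2 + m*(-9*t - 7) - 8*t^2 + 14*t + 30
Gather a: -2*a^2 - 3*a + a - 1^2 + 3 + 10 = -2*a^2 - 2*a + 12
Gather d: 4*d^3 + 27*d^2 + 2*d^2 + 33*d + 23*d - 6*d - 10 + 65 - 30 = 4*d^3 + 29*d^2 + 50*d + 25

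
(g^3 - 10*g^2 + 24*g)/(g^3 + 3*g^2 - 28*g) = (g - 6)/(g + 7)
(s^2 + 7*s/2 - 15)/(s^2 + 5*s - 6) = (s - 5/2)/(s - 1)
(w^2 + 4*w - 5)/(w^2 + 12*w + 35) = (w - 1)/(w + 7)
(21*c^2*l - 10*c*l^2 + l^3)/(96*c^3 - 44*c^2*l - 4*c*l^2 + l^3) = l*(21*c^2 - 10*c*l + l^2)/(96*c^3 - 44*c^2*l - 4*c*l^2 + l^3)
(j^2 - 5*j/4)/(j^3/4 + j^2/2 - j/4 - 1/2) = j*(4*j - 5)/(j^3 + 2*j^2 - j - 2)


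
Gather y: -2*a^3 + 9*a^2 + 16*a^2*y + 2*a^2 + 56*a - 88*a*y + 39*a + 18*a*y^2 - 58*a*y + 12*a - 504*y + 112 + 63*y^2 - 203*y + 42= -2*a^3 + 11*a^2 + 107*a + y^2*(18*a + 63) + y*(16*a^2 - 146*a - 707) + 154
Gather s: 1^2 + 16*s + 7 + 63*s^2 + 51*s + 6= 63*s^2 + 67*s + 14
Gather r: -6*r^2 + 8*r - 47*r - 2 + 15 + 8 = -6*r^2 - 39*r + 21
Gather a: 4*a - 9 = 4*a - 9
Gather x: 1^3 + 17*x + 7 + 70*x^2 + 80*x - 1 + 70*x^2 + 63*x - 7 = 140*x^2 + 160*x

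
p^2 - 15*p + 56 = (p - 8)*(p - 7)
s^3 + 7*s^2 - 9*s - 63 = (s - 3)*(s + 3)*(s + 7)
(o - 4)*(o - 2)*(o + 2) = o^3 - 4*o^2 - 4*o + 16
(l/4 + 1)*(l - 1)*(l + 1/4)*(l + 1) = l^4/4 + 17*l^3/16 - 17*l/16 - 1/4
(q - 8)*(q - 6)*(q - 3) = q^3 - 17*q^2 + 90*q - 144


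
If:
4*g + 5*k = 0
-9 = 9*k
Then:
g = 5/4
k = -1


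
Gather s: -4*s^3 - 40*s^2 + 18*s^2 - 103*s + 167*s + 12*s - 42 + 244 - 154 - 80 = -4*s^3 - 22*s^2 + 76*s - 32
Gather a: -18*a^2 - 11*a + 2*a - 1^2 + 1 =-18*a^2 - 9*a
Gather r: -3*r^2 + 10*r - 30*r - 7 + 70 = -3*r^2 - 20*r + 63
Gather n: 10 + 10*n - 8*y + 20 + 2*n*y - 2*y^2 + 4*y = n*(2*y + 10) - 2*y^2 - 4*y + 30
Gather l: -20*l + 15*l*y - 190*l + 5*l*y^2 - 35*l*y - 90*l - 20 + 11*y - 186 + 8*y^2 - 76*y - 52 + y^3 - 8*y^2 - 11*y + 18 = l*(5*y^2 - 20*y - 300) + y^3 - 76*y - 240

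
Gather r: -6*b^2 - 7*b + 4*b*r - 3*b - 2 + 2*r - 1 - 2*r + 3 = -6*b^2 + 4*b*r - 10*b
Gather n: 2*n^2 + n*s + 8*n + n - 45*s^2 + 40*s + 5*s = 2*n^2 + n*(s + 9) - 45*s^2 + 45*s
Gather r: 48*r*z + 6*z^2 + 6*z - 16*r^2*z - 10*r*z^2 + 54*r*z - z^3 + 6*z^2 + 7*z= -16*r^2*z + r*(-10*z^2 + 102*z) - z^3 + 12*z^2 + 13*z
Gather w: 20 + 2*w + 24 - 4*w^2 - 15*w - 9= -4*w^2 - 13*w + 35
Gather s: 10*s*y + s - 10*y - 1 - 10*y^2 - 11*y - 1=s*(10*y + 1) - 10*y^2 - 21*y - 2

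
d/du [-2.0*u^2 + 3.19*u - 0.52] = 3.19 - 4.0*u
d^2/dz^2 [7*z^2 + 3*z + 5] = 14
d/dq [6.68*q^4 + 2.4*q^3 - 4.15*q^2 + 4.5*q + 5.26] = 26.72*q^3 + 7.2*q^2 - 8.3*q + 4.5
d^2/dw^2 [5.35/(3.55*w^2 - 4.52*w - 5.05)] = (134.84675*w^2 - 171.6922*w - 5.35*(7.1*w - 4.52)*(14.2*w - 9.04) - 191.82425)/(-3.55*w^2 + 4.52*w + 5.05)^3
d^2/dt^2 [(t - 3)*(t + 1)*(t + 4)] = 6*t + 4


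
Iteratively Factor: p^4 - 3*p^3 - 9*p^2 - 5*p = (p + 1)*(p^3 - 4*p^2 - 5*p) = p*(p + 1)*(p^2 - 4*p - 5) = p*(p + 1)^2*(p - 5)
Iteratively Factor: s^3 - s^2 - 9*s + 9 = (s + 3)*(s^2 - 4*s + 3) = (s - 1)*(s + 3)*(s - 3)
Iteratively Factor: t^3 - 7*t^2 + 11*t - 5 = (t - 1)*(t^2 - 6*t + 5) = (t - 1)^2*(t - 5)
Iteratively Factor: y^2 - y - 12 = (y - 4)*(y + 3)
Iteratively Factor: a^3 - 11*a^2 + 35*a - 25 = (a - 5)*(a^2 - 6*a + 5) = (a - 5)^2*(a - 1)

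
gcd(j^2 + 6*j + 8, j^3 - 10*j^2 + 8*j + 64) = j + 2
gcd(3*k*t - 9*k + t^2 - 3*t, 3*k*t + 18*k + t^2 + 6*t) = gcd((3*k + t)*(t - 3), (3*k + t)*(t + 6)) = 3*k + t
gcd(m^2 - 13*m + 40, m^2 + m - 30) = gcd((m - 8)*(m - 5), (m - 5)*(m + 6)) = m - 5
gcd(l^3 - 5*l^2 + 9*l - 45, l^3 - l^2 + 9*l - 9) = l^2 + 9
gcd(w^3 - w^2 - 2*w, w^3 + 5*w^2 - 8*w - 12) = w^2 - w - 2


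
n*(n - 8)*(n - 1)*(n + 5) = n^4 - 4*n^3 - 37*n^2 + 40*n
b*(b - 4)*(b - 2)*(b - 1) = b^4 - 7*b^3 + 14*b^2 - 8*b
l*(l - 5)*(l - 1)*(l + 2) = l^4 - 4*l^3 - 7*l^2 + 10*l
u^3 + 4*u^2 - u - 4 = (u - 1)*(u + 1)*(u + 4)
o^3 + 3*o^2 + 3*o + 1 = (o + 1)^3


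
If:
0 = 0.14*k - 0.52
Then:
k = 3.71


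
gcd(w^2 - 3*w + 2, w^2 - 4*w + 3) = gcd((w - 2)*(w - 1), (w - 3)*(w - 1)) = w - 1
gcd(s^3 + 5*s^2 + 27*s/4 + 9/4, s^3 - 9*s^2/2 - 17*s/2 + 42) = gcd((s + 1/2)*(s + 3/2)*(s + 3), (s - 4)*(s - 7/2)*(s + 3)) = s + 3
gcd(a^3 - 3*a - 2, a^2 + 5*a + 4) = a + 1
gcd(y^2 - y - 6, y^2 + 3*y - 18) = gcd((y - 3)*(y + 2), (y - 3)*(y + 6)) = y - 3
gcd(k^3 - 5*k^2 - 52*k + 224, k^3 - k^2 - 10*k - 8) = k - 4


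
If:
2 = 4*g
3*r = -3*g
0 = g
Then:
No Solution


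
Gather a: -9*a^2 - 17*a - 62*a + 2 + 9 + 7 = -9*a^2 - 79*a + 18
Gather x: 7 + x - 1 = x + 6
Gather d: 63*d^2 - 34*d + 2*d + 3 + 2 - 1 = 63*d^2 - 32*d + 4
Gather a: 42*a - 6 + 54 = 42*a + 48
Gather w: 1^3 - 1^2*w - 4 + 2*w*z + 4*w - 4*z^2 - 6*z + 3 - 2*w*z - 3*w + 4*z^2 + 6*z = 0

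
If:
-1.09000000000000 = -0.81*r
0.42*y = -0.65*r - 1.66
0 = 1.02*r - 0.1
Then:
No Solution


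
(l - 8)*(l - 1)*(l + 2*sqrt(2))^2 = l^4 - 9*l^3 + 4*sqrt(2)*l^3 - 36*sqrt(2)*l^2 + 16*l^2 - 72*l + 32*sqrt(2)*l + 64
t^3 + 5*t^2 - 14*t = t*(t - 2)*(t + 7)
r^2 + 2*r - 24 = (r - 4)*(r + 6)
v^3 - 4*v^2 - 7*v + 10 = (v - 5)*(v - 1)*(v + 2)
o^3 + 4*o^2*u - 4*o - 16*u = (o - 2)*(o + 2)*(o + 4*u)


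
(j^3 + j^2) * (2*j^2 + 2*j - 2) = 2*j^5 + 4*j^4 - 2*j^2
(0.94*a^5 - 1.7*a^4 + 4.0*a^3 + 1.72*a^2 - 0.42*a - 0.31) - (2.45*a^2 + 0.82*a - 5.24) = 0.94*a^5 - 1.7*a^4 + 4.0*a^3 - 0.73*a^2 - 1.24*a + 4.93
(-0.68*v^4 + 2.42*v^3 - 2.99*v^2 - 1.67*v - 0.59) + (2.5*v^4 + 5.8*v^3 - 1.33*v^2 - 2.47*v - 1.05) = 1.82*v^4 + 8.22*v^3 - 4.32*v^2 - 4.14*v - 1.64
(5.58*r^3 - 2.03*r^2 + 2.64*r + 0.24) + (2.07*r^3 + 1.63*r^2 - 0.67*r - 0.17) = 7.65*r^3 - 0.4*r^2 + 1.97*r + 0.07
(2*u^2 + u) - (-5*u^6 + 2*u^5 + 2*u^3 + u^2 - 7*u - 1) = 5*u^6 - 2*u^5 - 2*u^3 + u^2 + 8*u + 1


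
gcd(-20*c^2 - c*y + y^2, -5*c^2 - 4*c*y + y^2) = -5*c + y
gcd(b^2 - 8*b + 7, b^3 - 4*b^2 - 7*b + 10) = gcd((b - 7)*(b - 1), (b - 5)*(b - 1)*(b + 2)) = b - 1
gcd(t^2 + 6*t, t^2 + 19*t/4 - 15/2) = t + 6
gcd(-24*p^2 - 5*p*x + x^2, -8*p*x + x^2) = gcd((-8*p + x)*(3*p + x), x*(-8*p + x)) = -8*p + x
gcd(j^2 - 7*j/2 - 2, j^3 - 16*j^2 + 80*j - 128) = j - 4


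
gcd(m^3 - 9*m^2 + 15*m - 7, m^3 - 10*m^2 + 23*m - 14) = m^2 - 8*m + 7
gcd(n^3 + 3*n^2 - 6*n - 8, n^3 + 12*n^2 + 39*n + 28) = n^2 + 5*n + 4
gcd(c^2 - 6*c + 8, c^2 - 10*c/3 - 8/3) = c - 4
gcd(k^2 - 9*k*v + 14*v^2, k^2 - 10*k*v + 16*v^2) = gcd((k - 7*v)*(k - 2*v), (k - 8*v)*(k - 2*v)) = -k + 2*v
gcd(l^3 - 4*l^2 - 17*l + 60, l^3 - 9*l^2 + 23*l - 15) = l^2 - 8*l + 15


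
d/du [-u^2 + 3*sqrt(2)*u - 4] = -2*u + 3*sqrt(2)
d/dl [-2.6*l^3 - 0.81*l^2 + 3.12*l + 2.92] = -7.8*l^2 - 1.62*l + 3.12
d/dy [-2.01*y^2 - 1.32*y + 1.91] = -4.02*y - 1.32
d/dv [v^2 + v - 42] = 2*v + 1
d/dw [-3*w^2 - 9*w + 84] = -6*w - 9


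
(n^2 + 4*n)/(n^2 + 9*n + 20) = n/(n + 5)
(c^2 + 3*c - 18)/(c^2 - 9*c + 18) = (c + 6)/(c - 6)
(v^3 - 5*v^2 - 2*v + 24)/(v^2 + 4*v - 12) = (v^3 - 5*v^2 - 2*v + 24)/(v^2 + 4*v - 12)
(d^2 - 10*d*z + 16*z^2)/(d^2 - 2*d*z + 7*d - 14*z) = (d - 8*z)/(d + 7)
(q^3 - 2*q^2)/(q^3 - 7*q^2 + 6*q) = q*(q - 2)/(q^2 - 7*q + 6)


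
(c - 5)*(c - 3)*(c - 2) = c^3 - 10*c^2 + 31*c - 30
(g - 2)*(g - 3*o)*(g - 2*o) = g^3 - 5*g^2*o - 2*g^2 + 6*g*o^2 + 10*g*o - 12*o^2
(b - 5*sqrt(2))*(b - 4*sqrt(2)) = b^2 - 9*sqrt(2)*b + 40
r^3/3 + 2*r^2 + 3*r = r*(r/3 + 1)*(r + 3)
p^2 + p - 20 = (p - 4)*(p + 5)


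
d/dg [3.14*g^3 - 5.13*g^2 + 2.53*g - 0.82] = 9.42*g^2 - 10.26*g + 2.53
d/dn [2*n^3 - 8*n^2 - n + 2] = 6*n^2 - 16*n - 1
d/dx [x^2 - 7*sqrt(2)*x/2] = 2*x - 7*sqrt(2)/2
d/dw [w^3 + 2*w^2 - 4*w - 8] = 3*w^2 + 4*w - 4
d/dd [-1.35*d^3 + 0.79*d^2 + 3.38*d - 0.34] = -4.05*d^2 + 1.58*d + 3.38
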